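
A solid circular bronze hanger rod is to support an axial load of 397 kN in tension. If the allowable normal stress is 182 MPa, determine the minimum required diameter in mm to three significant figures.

52.7 mm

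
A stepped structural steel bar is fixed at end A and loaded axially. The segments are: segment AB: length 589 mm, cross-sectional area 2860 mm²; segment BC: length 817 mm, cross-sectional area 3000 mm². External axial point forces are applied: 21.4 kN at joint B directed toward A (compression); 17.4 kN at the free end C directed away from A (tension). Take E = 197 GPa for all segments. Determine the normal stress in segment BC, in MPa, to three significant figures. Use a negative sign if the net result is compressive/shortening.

Internal axial forces (sectioning from the free end, tension +): N_BC = 17.4 kN, N_AB = -4 kN.
σ_BC = N_BC/A_BC = 17400/3000 = 5.8 MPa.

5.80 MPa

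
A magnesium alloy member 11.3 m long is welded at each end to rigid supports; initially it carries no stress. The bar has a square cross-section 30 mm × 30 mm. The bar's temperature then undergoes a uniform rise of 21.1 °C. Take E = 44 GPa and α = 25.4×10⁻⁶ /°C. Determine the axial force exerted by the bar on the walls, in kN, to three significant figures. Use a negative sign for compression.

-21.2 kN

Free thermal expansion αLΔT = 25.4e-6 · 11300 · 21.1 = 6.056 mm.
The walls impose strain ε = −(6.056)/11300 = -5.3594e-04; σ = Eε = 44000 · -5.3594e-04 = -23.58 MPa.
Wall reaction R = σ·A = -23.58·900 = -21220 N = -21.22 kN.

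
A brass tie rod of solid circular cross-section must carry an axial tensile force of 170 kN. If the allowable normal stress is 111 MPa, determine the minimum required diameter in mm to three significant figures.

44.2 mm

Required area A ≥ P/σ_allow = 170000/111 = 1532 mm².
For a solid circular section, d ≥ √(4A/π) = 44.16 mm.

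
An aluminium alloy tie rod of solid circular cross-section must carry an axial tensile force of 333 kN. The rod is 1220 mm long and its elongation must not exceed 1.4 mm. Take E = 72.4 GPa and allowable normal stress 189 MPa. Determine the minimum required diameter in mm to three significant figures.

71.4 mm

Required area A ≥ P/σ_allow = 333000/189 = 1762 mm².
For a solid circular section, d ≥ √(4A/π) = 47.36 mm.
Elongation limit: A ≥ PL/(Eδ_allow) = 333000·1220/(72400·1.4) = 4008 mm² ⇒ d ≥ 71.44 mm.
The elongation limit governs.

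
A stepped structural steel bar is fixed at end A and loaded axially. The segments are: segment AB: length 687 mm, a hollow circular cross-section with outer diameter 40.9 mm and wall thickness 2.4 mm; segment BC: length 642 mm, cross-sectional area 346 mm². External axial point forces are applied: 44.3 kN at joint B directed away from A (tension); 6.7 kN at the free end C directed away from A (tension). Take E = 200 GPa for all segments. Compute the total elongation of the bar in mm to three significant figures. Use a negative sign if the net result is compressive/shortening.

0.666 mm

Internal axial forces (sectioning from the free end, tension +): N_BC = 6.7 kN, N_AB = 51 kN.
A_AB = 290.3 mm².
δ_AB = 51000·687/(290.3·200000) = 0.6035 mm
δ_BC = 6700·642/(346·200000) = 0.06216 mm
δ = Σδ_i = 0.6657 mm.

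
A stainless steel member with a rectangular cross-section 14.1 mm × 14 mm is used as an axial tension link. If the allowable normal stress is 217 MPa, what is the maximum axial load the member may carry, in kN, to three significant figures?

42.8 kN

A = 197.4 mm².
P_max = σ_allow · A = 217 · 197.4 = 42840 N = 42.84 kN.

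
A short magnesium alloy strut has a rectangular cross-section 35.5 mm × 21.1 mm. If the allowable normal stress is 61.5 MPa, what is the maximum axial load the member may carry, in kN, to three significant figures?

A = 749.1 mm².
P_max = σ_allow · A = 61.5 · 749.1 = 46070 N = 46.07 kN.

46.1 kN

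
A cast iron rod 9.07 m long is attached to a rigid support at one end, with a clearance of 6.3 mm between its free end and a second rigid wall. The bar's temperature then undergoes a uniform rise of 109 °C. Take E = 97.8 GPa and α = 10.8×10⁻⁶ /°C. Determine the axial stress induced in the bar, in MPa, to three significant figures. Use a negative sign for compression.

-47.2 MPa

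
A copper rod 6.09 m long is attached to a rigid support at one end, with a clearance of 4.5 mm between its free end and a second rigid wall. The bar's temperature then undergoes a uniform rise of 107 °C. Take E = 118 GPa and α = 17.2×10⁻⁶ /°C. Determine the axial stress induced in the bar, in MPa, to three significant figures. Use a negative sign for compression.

-130 MPa

Free thermal expansion αLΔT = 17.2e-6 · 6090 · 107 = 11.21 mm.
The walls engage after the gap closes; constrained expansion = 11.21 − 4.5 = 6.708 mm.
The walls impose strain ε = −(6.708)/6090 = -1.1015e-03; σ = Eε = 118000 · -1.1015e-03 = -130 MPa.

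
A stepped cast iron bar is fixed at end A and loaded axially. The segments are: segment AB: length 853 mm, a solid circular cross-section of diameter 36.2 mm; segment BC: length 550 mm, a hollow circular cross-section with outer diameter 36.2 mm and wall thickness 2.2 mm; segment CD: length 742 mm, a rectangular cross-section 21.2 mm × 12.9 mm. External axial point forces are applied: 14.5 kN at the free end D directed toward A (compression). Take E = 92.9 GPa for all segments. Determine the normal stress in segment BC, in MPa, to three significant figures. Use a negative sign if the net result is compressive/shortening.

-61.7 MPa

Internal axial forces (sectioning from the free end, tension +): N_CD = -14.5 kN, N_BC = -14.5 kN, N_AB = -14.5 kN.
A_BC = 235 mm².
σ_BC = N_BC/A_BC = -14500/235 = -61.7 MPa.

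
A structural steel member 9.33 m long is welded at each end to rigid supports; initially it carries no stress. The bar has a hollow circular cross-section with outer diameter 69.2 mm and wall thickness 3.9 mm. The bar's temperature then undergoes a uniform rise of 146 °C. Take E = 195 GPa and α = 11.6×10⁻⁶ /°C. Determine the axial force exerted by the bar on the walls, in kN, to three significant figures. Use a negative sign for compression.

Free thermal expansion αLΔT = 11.6e-6 · 9330 · 146 = 15.8 mm.
The walls impose strain ε = −(15.8)/9330 = -1.6936e-03; σ = Eε = 195000 · -1.6936e-03 = -330.3 MPa.
Wall reaction R = σ·A = -330.3·800.1 = -264200 N = -264.2 kN.

-264 kN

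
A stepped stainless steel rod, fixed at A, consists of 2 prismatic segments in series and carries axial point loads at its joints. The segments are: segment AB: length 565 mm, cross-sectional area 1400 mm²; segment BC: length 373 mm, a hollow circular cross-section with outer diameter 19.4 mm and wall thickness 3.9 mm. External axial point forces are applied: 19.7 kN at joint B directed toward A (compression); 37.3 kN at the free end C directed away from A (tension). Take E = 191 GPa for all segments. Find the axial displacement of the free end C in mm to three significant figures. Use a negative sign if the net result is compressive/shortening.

Internal axial forces (sectioning from the free end, tension +): N_BC = 37.3 kN, N_AB = 17.6 kN.
A_BC = 189.9 mm².
δ_AB = 17600·565/(1400·191000) = 0.03719 mm
δ_BC = 37300·373/(189.9·191000) = 0.3836 mm
δ = Σδ_i = 0.4208 mm.

0.421 mm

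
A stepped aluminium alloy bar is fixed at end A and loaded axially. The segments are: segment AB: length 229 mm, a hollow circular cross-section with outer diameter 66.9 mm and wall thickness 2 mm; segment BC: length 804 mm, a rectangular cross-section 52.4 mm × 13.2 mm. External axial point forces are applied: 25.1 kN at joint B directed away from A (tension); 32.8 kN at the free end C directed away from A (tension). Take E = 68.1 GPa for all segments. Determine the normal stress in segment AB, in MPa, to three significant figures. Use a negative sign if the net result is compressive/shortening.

Internal axial forces (sectioning from the free end, tension +): N_BC = 32.8 kN, N_AB = 57.9 kN.
A_AB = 407.8 mm².
σ_AB = N_AB/A_AB = 57900/407.8 = 142 MPa.

142 MPa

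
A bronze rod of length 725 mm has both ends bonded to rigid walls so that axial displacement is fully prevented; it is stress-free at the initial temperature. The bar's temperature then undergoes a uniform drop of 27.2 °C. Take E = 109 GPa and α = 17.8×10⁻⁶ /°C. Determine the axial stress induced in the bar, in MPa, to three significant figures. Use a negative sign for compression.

Free thermal expansion αLΔT = 17.8e-6 · 725 · -27.2 = -0.351 mm.
The walls impose strain ε = −(-0.351)/725 = 4.8416e-04; σ = Eε = 109000 · 4.8416e-04 = 52.77 MPa.

52.8 MPa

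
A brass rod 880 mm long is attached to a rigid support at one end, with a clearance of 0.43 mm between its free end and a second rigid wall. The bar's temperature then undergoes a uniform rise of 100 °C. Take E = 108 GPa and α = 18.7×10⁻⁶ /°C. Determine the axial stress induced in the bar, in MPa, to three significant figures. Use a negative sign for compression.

-149 MPa

Free thermal expansion αLΔT = 18.7e-6 · 880 · 100 = 1.646 mm.
The walls engage after the gap closes; constrained expansion = 1.646 − 0.43 = 1.216 mm.
The walls impose strain ε = −(1.216)/880 = -1.3814e-03; σ = Eε = 108000 · -1.3814e-03 = -149.2 MPa.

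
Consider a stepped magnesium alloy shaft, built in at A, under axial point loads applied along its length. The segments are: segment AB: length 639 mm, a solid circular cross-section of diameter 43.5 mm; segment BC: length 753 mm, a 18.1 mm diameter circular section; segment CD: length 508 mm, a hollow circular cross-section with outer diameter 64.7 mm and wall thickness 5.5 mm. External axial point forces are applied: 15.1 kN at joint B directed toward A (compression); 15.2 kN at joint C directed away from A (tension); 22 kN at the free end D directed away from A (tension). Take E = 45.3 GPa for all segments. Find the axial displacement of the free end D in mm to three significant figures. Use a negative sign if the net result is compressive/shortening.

Internal axial forces (sectioning from the free end, tension +): N_CD = 22 kN, N_BC = 37.2 kN, N_AB = 22.1 kN.
A_AB = 1486 mm².
A_BC = 257.3 mm².
A_CD = 1023 mm².
δ_AB = 22100·639/(1486·45300) = 0.2098 mm
δ_BC = 37200·753/(257.3·45300) = 2.403 mm
δ_CD = 22000·508/(1023·45300) = 0.2412 mm
δ = Σδ_i = 2.854 mm.

2.85 mm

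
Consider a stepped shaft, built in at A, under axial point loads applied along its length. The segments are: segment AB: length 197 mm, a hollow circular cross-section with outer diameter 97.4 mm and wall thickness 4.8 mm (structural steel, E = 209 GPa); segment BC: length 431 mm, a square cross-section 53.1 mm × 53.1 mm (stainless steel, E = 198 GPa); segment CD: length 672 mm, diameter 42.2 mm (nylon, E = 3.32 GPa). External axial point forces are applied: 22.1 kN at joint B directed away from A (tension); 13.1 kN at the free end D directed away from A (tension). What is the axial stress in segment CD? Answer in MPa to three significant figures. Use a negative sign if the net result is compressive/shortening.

9.37 MPa

Internal axial forces (sectioning from the free end, tension +): N_CD = 13.1 kN, N_BC = 13.1 kN, N_AB = 35.2 kN.
A_CD = 1399 mm².
σ_CD = N_CD/A_CD = 13100/1399 = 9.366 MPa.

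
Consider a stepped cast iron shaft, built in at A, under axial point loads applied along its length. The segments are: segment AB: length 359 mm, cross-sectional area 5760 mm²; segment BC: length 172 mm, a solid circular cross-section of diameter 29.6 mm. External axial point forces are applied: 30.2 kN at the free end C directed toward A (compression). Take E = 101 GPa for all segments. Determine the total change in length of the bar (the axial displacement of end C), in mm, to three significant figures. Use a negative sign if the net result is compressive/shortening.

-0.0934 mm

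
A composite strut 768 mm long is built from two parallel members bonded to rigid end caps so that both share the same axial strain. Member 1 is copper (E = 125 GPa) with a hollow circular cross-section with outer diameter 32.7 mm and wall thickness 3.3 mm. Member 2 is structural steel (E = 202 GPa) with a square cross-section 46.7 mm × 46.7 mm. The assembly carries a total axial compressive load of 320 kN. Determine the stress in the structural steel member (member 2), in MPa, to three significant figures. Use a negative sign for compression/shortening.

-135 MPa

A_1 = 304.8 mm².
A_2 = 2181 mm².
Equal strain + equilibrium ⇒ each member carries load in proportion to AE: A₁E₁ = 38100000 N, A₂E₂ = 440500000 N, ΣAE = 478600000 N.
σ₂ = P·E₂/ΣAE = -320000·202000/478600000 = -135 MPa.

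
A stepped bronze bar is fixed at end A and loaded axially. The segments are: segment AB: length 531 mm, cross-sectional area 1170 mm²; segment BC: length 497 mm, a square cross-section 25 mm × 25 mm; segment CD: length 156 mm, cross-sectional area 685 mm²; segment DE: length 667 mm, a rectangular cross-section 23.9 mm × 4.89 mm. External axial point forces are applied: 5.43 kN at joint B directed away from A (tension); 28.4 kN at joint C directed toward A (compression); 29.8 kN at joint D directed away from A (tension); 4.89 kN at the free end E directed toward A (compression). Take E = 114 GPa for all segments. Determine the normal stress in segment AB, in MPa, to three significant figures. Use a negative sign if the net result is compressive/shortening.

Internal axial forces (sectioning from the free end, tension +): N_DE = -4.89 kN, N_CD = 24.91 kN, N_BC = -3.49 kN, N_AB = 1.94 kN.
σ_AB = N_AB/A_AB = 1940/1170 = 1.658 MPa.

1.66 MPa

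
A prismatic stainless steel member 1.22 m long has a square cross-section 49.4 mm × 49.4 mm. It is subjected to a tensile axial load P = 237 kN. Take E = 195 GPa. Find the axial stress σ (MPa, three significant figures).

A = 2440 mm².
σ = N/A = 237000/2440 = 97.12 MPa.

97.1 MPa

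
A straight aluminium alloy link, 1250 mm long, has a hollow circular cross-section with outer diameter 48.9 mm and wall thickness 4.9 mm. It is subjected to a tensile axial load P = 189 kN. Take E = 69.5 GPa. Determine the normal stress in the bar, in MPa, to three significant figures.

279 MPa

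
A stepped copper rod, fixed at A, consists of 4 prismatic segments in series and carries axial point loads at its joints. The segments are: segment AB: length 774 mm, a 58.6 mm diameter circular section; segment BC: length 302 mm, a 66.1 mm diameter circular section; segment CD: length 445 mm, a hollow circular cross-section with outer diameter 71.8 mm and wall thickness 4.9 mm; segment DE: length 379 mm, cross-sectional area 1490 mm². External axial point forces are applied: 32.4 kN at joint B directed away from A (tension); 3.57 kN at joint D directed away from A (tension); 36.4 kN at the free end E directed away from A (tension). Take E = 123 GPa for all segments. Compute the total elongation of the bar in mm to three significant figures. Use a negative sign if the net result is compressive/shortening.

0.413 mm

Internal axial forces (sectioning from the free end, tension +): N_DE = 36.4 kN, N_CD = 39.97 kN, N_BC = 39.97 kN, N_AB = 72.37 kN.
A_AB = 2697 mm².
A_BC = 3432 mm².
A_CD = 1030 mm².
δ_AB = 72370·774/(2697·123000) = 0.1689 mm
δ_BC = 39970·302/(3432·123000) = 0.0286 mm
δ_CD = 39970·445/(1030·123000) = 0.1404 mm
δ_DE = 36400·379/(1490·123000) = 0.07527 mm
δ = Σδ_i = 0.4131 mm.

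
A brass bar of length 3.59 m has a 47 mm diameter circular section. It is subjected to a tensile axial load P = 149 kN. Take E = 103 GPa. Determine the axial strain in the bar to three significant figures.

A = 1735 mm².
σ = N/A = 85.88 MPa; ε = σ/E = 85.88/103000 = 8.338e-04.

8.34e-04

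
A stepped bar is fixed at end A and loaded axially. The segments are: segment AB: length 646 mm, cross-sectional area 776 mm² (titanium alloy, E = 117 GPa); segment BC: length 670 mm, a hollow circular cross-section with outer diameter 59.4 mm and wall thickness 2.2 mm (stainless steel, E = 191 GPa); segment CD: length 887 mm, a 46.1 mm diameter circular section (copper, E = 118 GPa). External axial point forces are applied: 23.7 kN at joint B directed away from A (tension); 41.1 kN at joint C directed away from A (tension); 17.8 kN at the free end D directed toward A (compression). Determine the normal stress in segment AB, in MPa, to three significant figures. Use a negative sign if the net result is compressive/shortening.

Internal axial forces (sectioning from the free end, tension +): N_CD = -17.8 kN, N_BC = 23.3 kN, N_AB = 47 kN.
σ_AB = N_AB/A_AB = 47000/776 = 60.57 MPa.

60.6 MPa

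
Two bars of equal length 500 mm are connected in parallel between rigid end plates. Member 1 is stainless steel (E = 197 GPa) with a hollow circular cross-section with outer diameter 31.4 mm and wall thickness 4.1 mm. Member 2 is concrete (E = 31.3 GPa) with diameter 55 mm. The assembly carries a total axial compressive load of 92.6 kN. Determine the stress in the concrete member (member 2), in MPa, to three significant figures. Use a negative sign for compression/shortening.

A_1 = 351.6 mm².
A_2 = 2376 mm².
Equal strain + equilibrium ⇒ each member carries load in proportion to AE: A₁E₁ = 69270000 N, A₂E₂ = 74360000 N, ΣAE = 143600000 N.
σ₂ = P·E₂/ΣAE = -92600·31300/143600000 = -20.18 MPa.

-20.2 MPa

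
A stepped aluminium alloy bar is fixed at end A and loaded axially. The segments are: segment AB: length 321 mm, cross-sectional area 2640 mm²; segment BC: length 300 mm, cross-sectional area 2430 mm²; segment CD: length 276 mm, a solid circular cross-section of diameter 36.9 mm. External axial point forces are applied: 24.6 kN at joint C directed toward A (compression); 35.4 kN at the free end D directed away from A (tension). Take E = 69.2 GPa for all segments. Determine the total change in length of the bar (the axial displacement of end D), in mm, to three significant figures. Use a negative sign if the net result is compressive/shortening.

0.170 mm

Internal axial forces (sectioning from the free end, tension +): N_CD = 35.4 kN, N_BC = 10.8 kN, N_AB = 10.8 kN.
A_CD = 1069 mm².
δ_AB = 10800·321/(2640·69200) = 0.01898 mm
δ_BC = 10800·300/(2430·69200) = 0.01927 mm
δ_CD = 35400·276/(1069·69200) = 0.132 mm
δ = Σδ_i = 0.1703 mm.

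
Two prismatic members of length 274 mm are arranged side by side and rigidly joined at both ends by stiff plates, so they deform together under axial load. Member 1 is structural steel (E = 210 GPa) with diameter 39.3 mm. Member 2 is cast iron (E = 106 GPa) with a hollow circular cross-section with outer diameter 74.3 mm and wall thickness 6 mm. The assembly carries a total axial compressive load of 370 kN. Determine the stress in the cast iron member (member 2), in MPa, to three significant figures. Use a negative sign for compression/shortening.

A_1 = 1213 mm².
A_2 = 1287 mm².
Equal strain + equilibrium ⇒ each member carries load in proportion to AE: A₁E₁ = 254700000 N, A₂E₂ = 136500000 N, ΣAE = 391200000 N.
σ₂ = P·E₂/ΣAE = -370000·106000/391200000 = -100.3 MPa.

-100 MPa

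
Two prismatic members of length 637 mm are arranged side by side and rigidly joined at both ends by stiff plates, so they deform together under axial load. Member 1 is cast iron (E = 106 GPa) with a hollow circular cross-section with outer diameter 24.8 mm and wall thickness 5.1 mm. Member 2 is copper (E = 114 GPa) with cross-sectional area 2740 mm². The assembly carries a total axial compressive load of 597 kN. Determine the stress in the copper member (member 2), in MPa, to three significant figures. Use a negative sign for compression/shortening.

A_1 = 315.6 mm².
Equal strain + equilibrium ⇒ each member carries load in proportion to AE: A₁E₁ = 33460000 N, A₂E₂ = 312400000 N, ΣAE = 345800000 N.
σ₂ = P·E₂/ΣAE = -597000·114000/345800000 = -196.8 MPa.

-197 MPa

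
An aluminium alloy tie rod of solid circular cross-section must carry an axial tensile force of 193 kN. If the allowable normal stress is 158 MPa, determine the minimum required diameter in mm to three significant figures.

39.4 mm

Required area A ≥ P/σ_allow = 193000/158 = 1222 mm².
For a solid circular section, d ≥ √(4A/π) = 39.44 mm.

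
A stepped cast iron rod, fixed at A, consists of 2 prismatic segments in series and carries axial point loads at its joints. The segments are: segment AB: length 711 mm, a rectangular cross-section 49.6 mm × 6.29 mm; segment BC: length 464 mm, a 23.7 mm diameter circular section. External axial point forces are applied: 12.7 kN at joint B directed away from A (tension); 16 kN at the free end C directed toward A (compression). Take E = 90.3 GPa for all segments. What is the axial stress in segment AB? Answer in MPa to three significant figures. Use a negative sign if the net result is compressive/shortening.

Internal axial forces (sectioning from the free end, tension +): N_BC = -16 kN, N_AB = -3.3 kN.
A_AB = 312 mm².
σ_AB = N_AB/A_AB = -3300/312 = -10.58 MPa.

-10.6 MPa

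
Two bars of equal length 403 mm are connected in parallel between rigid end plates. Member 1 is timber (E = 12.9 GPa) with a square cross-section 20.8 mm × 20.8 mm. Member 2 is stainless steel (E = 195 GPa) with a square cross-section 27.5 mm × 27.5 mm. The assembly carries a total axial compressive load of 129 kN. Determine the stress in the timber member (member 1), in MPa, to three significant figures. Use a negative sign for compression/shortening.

-10.9 MPa

A_1 = 432.6 mm².
A_2 = 756.2 mm².
Equal strain + equilibrium ⇒ each member carries load in proportion to AE: A₁E₁ = 5581000 N, A₂E₂ = 147500000 N, ΣAE = 153000000 N.
σ₁ = P·E₁/ΣAE = -129000·12900/153000000 = -10.87 MPa.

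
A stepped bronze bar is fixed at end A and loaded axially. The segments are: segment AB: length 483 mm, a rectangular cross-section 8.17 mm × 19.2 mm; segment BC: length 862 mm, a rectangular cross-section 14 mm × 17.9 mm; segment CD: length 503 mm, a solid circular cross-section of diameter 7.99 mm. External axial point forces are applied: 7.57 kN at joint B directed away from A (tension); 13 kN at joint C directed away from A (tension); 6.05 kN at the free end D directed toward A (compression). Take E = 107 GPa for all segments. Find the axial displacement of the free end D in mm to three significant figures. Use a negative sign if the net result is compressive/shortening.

0.0740 mm

Internal axial forces (sectioning from the free end, tension +): N_CD = -6.05 kN, N_BC = 6.95 kN, N_AB = 14.52 kN.
A_AB = 156.9 mm².
A_BC = 250.6 mm².
A_CD = 50.14 mm².
δ_AB = 14520·483/(156.9·107000) = 0.4178 mm
δ_BC = 6950·862/(250.6·107000) = 0.2234 mm
δ_CD = -6050·503/(50.14·107000) = -0.5672 mm
δ = Σδ_i = 0.07403 mm.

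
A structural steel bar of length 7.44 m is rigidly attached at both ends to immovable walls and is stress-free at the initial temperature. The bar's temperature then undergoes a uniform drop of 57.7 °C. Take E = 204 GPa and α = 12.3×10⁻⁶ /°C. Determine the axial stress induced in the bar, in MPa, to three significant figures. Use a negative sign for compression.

145 MPa

Free thermal expansion αLΔT = 12.3e-6 · 7440 · -57.7 = -5.28 mm.
The walls impose strain ε = −(-5.28)/7440 = 7.0971e-04; σ = Eε = 204000 · 7.0971e-04 = 144.8 MPa.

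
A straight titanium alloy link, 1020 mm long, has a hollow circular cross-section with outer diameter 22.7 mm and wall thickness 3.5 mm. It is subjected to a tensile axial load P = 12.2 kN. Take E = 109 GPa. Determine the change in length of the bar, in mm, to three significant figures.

A = 211.1 mm².
δ_mech = NL/(AE) = 12200·1020/(211.1·109000) = 0.5408 mm.

0.541 mm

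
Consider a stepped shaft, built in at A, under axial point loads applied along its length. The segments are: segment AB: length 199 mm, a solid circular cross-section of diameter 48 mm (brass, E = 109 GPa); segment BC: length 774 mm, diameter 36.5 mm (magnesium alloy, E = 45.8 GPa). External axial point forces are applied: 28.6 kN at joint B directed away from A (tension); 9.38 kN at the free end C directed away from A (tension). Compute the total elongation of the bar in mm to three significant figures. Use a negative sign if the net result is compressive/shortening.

Internal axial forces (sectioning from the free end, tension +): N_BC = 9.38 kN, N_AB = 37.98 kN.
A_AB = 1810 mm².
A_BC = 1046 mm².
δ_AB = 37980·199/(1810·109000) = 0.03832 mm
δ_BC = 9380·774/(1046·45800) = 0.1515 mm
δ = Σδ_i = 0.1898 mm.

0.190 mm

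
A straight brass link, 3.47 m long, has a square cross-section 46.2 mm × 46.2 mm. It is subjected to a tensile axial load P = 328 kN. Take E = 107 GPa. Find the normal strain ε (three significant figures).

A = 2134 mm².
σ = N/A = 153.7 MPa; ε = σ/E = 153.7/107000 = 1.436e-03.

0.00144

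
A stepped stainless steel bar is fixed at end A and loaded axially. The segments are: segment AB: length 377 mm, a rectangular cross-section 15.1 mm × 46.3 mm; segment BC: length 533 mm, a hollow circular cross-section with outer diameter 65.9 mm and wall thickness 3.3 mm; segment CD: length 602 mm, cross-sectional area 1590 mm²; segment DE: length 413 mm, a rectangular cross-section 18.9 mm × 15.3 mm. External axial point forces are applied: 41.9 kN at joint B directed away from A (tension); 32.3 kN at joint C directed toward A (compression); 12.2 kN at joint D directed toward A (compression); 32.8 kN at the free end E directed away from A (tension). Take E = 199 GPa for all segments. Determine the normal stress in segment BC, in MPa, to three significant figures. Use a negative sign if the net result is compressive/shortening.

-18.0 MPa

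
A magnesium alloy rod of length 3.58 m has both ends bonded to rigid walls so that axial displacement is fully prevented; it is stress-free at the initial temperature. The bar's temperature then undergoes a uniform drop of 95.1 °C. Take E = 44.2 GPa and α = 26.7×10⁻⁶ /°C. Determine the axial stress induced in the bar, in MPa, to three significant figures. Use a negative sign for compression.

112 MPa

Free thermal expansion αLΔT = 26.7e-6 · 3580 · -95.1 = -9.09 mm.
The walls impose strain ε = −(-9.09)/3580 = 2.5392e-03; σ = Eε = 44200 · 2.5392e-03 = 112.2 MPa.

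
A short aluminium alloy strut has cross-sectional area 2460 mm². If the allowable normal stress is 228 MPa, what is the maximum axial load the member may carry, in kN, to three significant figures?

P_max = σ_allow · A = 228 · 2460 = 560900 N = 560.9 kN.

561 kN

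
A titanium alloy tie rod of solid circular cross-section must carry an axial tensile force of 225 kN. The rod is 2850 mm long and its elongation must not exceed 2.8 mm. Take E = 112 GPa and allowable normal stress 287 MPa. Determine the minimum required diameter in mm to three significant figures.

51.0 mm

Required area A ≥ P/σ_allow = 225000/287 = 784 mm².
For a solid circular section, d ≥ √(4A/π) = 31.59 mm.
Elongation limit: A ≥ PL/(Eδ_allow) = 225000·2850/(112000·2.8) = 2045 mm² ⇒ d ≥ 51.02 mm.
The elongation limit governs.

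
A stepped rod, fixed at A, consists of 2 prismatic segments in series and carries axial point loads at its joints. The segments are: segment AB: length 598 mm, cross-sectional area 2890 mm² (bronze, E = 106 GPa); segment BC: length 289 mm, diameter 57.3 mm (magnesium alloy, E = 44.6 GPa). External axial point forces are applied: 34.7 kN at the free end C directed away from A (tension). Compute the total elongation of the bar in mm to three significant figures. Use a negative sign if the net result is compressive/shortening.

Internal axial forces (sectioning from the free end, tension +): N_BC = 34.7 kN, N_AB = 34.7 kN.
A_BC = 2579 mm².
δ_AB = 34700·598/(2890·106000) = 0.06774 mm
δ_BC = 34700·289/(2579·44600) = 0.0872 mm
δ = Σδ_i = 0.1549 mm.

0.155 mm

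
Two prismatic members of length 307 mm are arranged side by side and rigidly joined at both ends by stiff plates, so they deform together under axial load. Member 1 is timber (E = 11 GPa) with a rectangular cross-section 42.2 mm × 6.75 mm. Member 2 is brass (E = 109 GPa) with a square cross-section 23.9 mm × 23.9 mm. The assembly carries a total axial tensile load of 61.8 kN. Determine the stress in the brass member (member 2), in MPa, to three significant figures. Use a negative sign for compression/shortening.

103 MPa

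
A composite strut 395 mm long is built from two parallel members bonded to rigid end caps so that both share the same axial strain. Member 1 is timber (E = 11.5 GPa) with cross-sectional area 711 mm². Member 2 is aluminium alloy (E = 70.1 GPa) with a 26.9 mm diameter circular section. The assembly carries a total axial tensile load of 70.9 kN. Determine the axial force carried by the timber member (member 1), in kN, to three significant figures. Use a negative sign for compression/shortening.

A_2 = 568.3 mm².
Equal strain + equilibrium ⇒ each member carries load in proportion to AE: A₁E₁ = 8176000 N, A₂E₂ = 39840000 N, ΣAE = 48020000 N.
F₁ = P·A₁E₁/ΣAE = 70900·8176000/48020000 = 12070 N.

12.1 kN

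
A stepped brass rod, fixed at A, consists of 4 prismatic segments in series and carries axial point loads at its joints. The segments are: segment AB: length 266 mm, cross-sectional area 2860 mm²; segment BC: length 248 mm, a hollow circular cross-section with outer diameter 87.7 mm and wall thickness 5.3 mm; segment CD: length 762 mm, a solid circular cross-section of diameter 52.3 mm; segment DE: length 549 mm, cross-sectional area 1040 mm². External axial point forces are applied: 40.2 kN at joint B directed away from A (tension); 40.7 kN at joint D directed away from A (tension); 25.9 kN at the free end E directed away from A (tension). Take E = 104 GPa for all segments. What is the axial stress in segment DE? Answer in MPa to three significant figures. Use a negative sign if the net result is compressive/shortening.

24.9 MPa

Internal axial forces (sectioning from the free end, tension +): N_DE = 25.9 kN, N_CD = 66.6 kN, N_BC = 66.6 kN, N_AB = 106.8 kN.
σ_DE = N_DE/A_DE = 25900/1040 = 24.9 MPa.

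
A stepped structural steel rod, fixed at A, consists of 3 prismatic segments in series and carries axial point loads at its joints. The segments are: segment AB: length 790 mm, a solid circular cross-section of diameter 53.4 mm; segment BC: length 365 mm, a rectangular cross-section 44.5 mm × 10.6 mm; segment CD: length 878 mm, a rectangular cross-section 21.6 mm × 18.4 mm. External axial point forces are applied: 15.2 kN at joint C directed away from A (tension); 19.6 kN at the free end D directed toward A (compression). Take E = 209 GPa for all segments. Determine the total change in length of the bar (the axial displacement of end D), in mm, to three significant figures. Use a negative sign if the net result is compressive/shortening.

Internal axial forces (sectioning from the free end, tension +): N_CD = -19.6 kN, N_BC = -4.4 kN, N_AB = -4.4 kN.
A_AB = 2240 mm².
A_BC = 471.7 mm².
A_CD = 397.4 mm².
δ_AB = -4400·790/(2240·209000) = -0.007426 mm
δ_BC = -4400·365/(471.7·209000) = -0.01629 mm
δ_CD = -19600·878/(397.4·209000) = -0.2072 mm
δ = Σδ_i = -0.2309 mm.

-0.231 mm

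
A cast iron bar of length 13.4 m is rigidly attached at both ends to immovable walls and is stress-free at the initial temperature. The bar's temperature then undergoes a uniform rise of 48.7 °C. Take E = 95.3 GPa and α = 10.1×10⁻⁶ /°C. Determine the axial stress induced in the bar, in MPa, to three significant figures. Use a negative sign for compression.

Free thermal expansion αLΔT = 10.1e-6 · 13400 · 48.7 = 6.591 mm.
The walls impose strain ε = −(6.591)/13400 = -4.9187e-04; σ = Eε = 95300 · -4.9187e-04 = -46.88 MPa.

-46.9 MPa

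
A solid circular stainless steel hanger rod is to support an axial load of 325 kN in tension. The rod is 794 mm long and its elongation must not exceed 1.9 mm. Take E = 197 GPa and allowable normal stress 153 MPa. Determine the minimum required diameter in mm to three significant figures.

52.0 mm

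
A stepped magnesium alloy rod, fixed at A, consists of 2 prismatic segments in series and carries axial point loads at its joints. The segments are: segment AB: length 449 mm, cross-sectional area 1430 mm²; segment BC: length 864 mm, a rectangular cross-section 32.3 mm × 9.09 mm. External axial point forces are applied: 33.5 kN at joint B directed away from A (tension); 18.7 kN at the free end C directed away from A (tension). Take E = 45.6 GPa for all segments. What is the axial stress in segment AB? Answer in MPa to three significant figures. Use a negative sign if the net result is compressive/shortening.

36.5 MPa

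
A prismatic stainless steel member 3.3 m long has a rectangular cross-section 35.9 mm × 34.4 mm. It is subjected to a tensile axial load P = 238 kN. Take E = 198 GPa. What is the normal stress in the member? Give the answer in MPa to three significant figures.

193 MPa

A = 1235 mm².
σ = N/A = 238000/1235 = 192.7 MPa.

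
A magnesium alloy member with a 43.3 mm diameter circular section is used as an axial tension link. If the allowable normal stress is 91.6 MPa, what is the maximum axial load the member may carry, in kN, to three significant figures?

135 kN

A = 1473 mm².
P_max = σ_allow · A = 91.6 · 1473 = 134900 N = 134.9 kN.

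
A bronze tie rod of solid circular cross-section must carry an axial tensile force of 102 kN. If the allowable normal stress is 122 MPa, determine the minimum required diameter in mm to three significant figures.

32.6 mm

Required area A ≥ P/σ_allow = 102000/122 = 836.1 mm².
For a solid circular section, d ≥ √(4A/π) = 32.63 mm.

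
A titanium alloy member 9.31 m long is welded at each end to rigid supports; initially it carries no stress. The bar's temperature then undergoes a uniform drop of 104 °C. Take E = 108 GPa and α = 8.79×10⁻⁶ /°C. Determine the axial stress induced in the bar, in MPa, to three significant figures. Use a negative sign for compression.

Free thermal expansion αLΔT = 8.79e-6 · 9310 · -104 = -8.511 mm.
The walls impose strain ε = −(-8.511)/9310 = 9.1416e-04; σ = Eε = 108000 · 9.1416e-04 = 98.73 MPa.

98.7 MPa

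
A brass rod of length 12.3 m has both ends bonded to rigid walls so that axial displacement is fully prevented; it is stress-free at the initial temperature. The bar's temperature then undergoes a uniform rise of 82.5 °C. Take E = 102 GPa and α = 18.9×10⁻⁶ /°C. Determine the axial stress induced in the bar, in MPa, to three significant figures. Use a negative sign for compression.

-159 MPa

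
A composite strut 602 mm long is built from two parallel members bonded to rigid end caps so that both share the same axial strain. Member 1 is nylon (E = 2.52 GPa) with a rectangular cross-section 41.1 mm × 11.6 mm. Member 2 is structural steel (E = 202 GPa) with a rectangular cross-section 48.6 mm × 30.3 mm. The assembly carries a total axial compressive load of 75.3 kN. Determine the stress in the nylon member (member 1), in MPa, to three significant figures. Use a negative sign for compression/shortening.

A_1 = 476.8 mm².
A_2 = 1473 mm².
Equal strain + equilibrium ⇒ each member carries load in proportion to AE: A₁E₁ = 1201000 N, A₂E₂ = 297500000 N, ΣAE = 298700000 N.
σ₁ = P·E₁/ΣAE = -75300·2520/298700000 = -0.6354 MPa.

-0.635 MPa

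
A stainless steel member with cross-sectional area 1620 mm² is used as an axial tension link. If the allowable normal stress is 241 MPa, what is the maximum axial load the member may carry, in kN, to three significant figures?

390 kN

P_max = σ_allow · A = 241 · 1620 = 390400 N = 390.4 kN.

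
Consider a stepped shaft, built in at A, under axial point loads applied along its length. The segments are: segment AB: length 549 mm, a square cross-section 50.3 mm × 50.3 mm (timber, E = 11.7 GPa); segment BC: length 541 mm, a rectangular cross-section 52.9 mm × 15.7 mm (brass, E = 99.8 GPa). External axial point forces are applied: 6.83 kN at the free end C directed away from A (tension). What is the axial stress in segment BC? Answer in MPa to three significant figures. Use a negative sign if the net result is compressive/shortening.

Internal axial forces (sectioning from the free end, tension +): N_BC = 6.83 kN, N_AB = 6.83 kN.
A_BC = 830.5 mm².
σ_BC = N_BC/A_BC = 6830/830.5 = 8.224 MPa.

8.22 MPa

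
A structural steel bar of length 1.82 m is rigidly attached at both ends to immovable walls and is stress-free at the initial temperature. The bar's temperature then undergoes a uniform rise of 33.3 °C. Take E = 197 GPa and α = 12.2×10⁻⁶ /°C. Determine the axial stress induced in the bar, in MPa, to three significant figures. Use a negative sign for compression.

Free thermal expansion αLΔT = 12.2e-6 · 1820 · 33.3 = 0.7394 mm.
The walls impose strain ε = −(0.7394)/1820 = -4.0626e-04; σ = Eε = 197000 · -4.0626e-04 = -80.03 MPa.

-80.0 MPa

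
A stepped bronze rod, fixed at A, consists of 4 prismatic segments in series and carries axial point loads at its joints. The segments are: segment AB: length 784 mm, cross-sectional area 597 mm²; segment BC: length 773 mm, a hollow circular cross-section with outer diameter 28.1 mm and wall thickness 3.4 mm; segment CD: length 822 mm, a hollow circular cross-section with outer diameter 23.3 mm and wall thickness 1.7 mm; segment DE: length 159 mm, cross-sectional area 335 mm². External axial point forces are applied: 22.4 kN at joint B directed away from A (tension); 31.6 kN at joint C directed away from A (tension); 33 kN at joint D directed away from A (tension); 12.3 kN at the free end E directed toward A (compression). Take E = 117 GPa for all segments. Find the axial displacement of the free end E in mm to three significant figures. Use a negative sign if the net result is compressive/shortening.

3.36 mm

Internal axial forces (sectioning from the free end, tension +): N_DE = -12.3 kN, N_CD = 20.7 kN, N_BC = 52.3 kN, N_AB = 74.7 kN.
A_BC = 263.8 mm².
A_CD = 115.4 mm².
δ_AB = 74700·784/(597·117000) = 0.8384 mm
δ_BC = 52300·773/(263.8·117000) = 1.31 mm
δ_CD = 20700·822/(115.4·117000) = 1.261 mm
δ_DE = -12300·159/(335·117000) = -0.0499 mm
δ = Σδ_i = 3.359 mm.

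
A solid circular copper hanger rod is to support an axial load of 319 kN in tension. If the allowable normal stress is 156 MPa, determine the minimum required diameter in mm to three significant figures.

Required area A ≥ P/σ_allow = 319000/156 = 2045 mm².
For a solid circular section, d ≥ √(4A/π) = 51.03 mm.

51.0 mm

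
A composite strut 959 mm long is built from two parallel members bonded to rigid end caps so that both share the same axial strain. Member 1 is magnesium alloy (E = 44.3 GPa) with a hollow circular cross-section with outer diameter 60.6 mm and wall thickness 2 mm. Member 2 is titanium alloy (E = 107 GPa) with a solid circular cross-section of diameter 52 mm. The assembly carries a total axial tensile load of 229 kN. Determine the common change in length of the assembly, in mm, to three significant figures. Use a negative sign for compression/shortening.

0.902 mm

A_1 = 368.2 mm².
A_2 = 2124 mm².
Equal strain + equilibrium ⇒ each member carries load in proportion to AE: A₁E₁ = 16310000 N, A₂E₂ = 227200000 N, ΣAE = 243500000 N.
δ = PL/ΣAE = 229000·959/243500000 = 0.9017 mm.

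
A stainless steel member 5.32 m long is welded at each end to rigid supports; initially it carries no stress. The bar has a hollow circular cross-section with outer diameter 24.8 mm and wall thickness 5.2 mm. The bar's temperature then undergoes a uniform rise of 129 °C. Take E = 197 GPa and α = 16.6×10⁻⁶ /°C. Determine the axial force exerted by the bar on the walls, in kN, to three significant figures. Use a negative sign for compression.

Free thermal expansion αLΔT = 16.6e-6 · 5320 · 129 = 11.39 mm.
The walls impose strain ε = −(11.39)/5320 = -2.1414e-03; σ = Eε = 197000 · -2.1414e-03 = -421.9 MPa.
Wall reaction R = σ·A = -421.9·320.2 = -135100 N = -135.1 kN.

-135 kN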